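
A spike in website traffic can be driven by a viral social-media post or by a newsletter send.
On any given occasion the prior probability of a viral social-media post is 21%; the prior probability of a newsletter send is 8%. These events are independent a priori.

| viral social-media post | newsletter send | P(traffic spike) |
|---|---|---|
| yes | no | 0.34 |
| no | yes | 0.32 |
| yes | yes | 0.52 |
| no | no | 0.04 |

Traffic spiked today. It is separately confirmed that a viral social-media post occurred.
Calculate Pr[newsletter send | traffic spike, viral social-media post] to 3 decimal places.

Pr[newsletter send | traffic spike, viral social-media post] ≈ 0.117

Numerator (weight on configurations with newsletter send): 0.52·0.08 = 0.041600
Normalizer over all consistent configurations: 0.34·0.92 + 0.52·0.08 = 0.354400
Posterior = 0.041600 / 0.354400 ≈ 0.117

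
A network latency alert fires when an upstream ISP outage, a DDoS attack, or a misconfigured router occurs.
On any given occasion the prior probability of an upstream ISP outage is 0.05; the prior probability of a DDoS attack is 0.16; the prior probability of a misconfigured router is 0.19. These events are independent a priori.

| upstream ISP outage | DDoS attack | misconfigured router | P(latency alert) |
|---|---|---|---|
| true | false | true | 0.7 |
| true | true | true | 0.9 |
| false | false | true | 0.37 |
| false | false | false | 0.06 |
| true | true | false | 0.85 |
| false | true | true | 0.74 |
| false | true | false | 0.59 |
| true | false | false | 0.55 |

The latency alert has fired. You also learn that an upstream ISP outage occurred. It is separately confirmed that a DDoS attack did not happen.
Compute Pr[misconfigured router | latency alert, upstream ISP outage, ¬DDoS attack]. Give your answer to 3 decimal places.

Pr[misconfigured router | latency alert, upstream ISP outage, ¬DDoS attack] ≈ 0.230

Enumerate both values of misconfigured router and weight by the priors:
  P(latency alert | upstream ISP outage, ¬DDoS attack) = 0.55*0.81 + 0.7*0.19
        = 0.445500 + 0.133000 = 0.578500
Configurations with misconfigured router contribute 0.133000, so
  P(misconfigured router | latency alert, upstream ISP outage, ¬DDoS attack) = 0.133000 / 0.578500 ≈ 0.230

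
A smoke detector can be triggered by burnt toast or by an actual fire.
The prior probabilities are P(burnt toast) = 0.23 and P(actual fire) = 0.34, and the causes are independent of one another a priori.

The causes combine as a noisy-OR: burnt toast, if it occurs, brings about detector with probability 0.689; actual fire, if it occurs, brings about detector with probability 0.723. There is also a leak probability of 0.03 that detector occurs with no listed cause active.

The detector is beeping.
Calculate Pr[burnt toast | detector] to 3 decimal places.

Pr[burnt toast | detector] ≈ 0.462

Under noisy-OR, P(detector | causes) = 1 − (1−0.03)·∏(1−qᵢ) over the active causes.
P(detector) = 0.03*0.77*0.66 + 0.73131*0.77*0.34 + 0.69833*0.23*0.66 + 0.916437*0.23*0.34 = 0.015246 + 0.191457 + 0.106006 + 0.071665 = 0.384374
The burnt toast-present share is 0.106006 + 0.071665 = 0.177671.
Hence the posterior is 0.177671/0.384374 ≈ 0.462.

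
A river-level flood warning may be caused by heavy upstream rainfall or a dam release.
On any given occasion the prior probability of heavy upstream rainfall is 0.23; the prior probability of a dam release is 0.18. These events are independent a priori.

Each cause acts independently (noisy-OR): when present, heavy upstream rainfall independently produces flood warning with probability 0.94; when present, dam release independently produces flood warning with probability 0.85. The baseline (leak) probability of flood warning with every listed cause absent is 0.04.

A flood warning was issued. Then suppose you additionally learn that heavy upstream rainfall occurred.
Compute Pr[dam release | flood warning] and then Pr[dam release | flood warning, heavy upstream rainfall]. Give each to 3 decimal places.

Pr[dam release | flood warning] ≈ 0.440; Pr[dam release | flood warning, heavy upstream rainfall] ≈ 0.188

Under noisy-OR, P(flood warning | causes) = 1 − (1−0.04)·∏(1−qᵢ) over the active causes.
By total probability over the 4 (heavy upstream rainfall, dam release) configurations:
  P(flood warning) = 0.04·0.77·0.82 + 0.856·0.77·0.18 + 0.9424·0.23·0.82 + 0.99136·0.23·0.18
        = 0.025256 + 0.118642 + 0.177737 + 0.041042 = 0.362677
Configurations with dam release contribute 0.159684, so
  P(dam release | flood warning) = 0.159684 / 0.362677 ≈ 0.440

With the extra evidence:
Sum P(flood warning|·) weighted by the priors over both values of dam release:
  P(flood warning | heavy upstream rainfall) = 0.9424·0.82 + 0.99136·0.18
        = 0.772768 + 0.178445 = 0.951213
Keeping only the dam release-present terms gives 0.178445, so
  P(dam release | flood warning, heavy upstream rainfall) = 0.178445 / 0.951213 ≈ 0.188
— heavy upstream rainfall explains away the evidence for dam release.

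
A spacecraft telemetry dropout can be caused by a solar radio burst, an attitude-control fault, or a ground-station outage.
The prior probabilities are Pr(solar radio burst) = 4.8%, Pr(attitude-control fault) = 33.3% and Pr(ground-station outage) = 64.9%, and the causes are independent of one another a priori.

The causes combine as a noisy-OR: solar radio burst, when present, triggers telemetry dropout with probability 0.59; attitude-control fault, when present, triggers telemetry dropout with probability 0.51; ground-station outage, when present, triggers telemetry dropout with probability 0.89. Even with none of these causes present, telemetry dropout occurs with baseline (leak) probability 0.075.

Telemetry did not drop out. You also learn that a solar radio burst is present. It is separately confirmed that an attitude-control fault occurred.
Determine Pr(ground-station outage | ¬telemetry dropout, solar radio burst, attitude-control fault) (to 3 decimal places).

Under noisy-OR, P(telemetry dropout | causes) = 1 − (1−0.075)·∏(1−qᵢ) over the active causes.
P(¬telemetry dropout | solar radio burst, attitude-control fault) = 0.185833×0.351 + 0.020442×0.649 = 0.065227 + 0.013267 = 0.078494
The ground-station outage-present share is 0.020442×0.649 = 0.013267.
P(ground-station outage | ¬telemetry dropout, solar radio burst, attitude-control fault) = 0.013267 / 0.078494 ≈ 0.169

Pr(ground-station outage | ¬telemetry dropout, solar radio burst, attitude-control fault) ≈ 0.169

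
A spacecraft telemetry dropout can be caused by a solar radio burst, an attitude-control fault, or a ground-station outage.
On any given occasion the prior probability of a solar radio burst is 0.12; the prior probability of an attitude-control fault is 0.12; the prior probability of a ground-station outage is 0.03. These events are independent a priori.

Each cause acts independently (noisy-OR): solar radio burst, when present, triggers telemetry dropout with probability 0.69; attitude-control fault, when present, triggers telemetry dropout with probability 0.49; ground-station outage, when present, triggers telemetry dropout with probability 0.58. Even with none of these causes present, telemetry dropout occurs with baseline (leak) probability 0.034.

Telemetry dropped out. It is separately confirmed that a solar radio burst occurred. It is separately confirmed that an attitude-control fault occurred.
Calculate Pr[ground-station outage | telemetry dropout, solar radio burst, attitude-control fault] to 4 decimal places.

Under noisy-OR, P(telemetry dropout | causes) = 1 − (1−0.034)·∏(1−qᵢ) over the active causes.
P(telemetry dropout | solar radio burst, attitude-control fault) = 0.847275*0.97 + 0.935856*0.03 = 0.821857 + 0.028076 = 0.849933
Restricting to configurations with ground-station outage present: 0.935856*0.03 = 0.028076.
Hence the posterior is 0.028076/0.849933 ≈ 0.0330.

Pr[ground-station outage | telemetry dropout, solar radio burst, attitude-control fault] ≈ 0.0330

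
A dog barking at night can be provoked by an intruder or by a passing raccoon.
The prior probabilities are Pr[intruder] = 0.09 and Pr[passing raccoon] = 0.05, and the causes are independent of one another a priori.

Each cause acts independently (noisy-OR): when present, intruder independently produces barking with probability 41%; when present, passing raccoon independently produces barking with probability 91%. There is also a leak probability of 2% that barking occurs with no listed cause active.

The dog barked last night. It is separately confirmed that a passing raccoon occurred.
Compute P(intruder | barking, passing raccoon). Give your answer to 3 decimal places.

P(intruder | barking, passing raccoon) ≈ 0.093

Under noisy-OR, P(barking | causes) = 1 − (1−0.02)·∏(1−qᵢ) over the active causes.
Sum P(barking|·) weighted by the priors over both values of intruder:
  P(barking | passing raccoon) = 0.9118·0.91 + 0.947962·0.09
        = 0.829738 + 0.085317 = 0.915055
The terms with intruder present sum to 0.085317, so
  P(intruder | barking, passing raccoon) = 0.085317 / 0.915055 ≈ 0.093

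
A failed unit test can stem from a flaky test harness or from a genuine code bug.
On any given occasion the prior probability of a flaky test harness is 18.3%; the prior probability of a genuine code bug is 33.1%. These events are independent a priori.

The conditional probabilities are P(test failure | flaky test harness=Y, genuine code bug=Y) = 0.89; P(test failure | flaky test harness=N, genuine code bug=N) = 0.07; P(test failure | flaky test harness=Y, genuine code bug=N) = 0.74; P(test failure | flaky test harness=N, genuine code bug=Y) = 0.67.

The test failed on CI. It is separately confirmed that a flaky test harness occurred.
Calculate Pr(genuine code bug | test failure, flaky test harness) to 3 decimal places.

Sum P(test failure|·) weighted by the priors over both values of genuine code bug:
  P(test failure | flaky test harness) = 0.74·0.669 + 0.89·0.331
        = 0.495060 + 0.294590 = 0.789650
The terms with genuine code bug present sum to 0.294590, so
  P(genuine code bug | test failure, flaky test harness) = 0.294590 / 0.789650 ≈ 0.373

Pr(genuine code bug | test failure, flaky test harness) ≈ 0.373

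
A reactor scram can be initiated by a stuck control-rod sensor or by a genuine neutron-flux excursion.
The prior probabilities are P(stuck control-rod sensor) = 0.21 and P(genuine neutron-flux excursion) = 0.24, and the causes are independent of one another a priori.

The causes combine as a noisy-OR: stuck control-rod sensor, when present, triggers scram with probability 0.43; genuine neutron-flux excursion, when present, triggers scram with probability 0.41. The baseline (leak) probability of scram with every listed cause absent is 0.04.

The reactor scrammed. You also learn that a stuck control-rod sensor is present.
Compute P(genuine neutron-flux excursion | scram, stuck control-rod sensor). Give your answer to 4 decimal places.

Under noisy-OR, P(scram | causes) = 1 − (1−0.04)·∏(1−qᵢ) over the active causes.
Sum P(scram|·) weighted by the priors over both values of genuine neutron-flux excursion:
  P(scram | stuck control-rod sensor) = 0.4528·0.76 + 0.677152·0.24
        = 0.344128 + 0.162516 = 0.506644
Keeping only the genuine neutron-flux excursion-present terms gives 0.162516, so
  P(genuine neutron-flux excursion | scram, stuck control-rod sensor) = 0.162516 / 0.506644 ≈ 0.3208

P(genuine neutron-flux excursion | scram, stuck control-rod sensor) ≈ 0.3208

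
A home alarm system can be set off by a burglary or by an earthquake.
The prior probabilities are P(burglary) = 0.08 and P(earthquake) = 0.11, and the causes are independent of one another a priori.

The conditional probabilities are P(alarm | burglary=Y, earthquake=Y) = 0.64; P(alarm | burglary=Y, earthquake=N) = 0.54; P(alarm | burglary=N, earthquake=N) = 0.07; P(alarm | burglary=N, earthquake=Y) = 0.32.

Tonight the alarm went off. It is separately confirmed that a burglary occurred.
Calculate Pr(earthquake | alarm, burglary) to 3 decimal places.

P(alarm | burglary) = 0.54*0.89 + 0.64*0.11 = 0.480600 + 0.070400 = 0.551000
Restricting to configurations with earthquake present: 0.64*0.11 = 0.070400.
P(earthquake | alarm, burglary) = 0.070400 / 0.551000 ≈ 0.128

Pr(earthquake | alarm, burglary) ≈ 0.128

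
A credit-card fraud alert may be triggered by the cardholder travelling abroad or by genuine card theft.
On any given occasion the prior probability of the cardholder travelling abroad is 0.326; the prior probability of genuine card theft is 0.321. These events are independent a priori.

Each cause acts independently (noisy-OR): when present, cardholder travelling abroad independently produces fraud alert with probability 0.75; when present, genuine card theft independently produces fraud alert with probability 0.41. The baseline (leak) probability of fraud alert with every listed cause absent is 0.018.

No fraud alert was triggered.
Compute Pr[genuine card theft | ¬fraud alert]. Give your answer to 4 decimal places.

Under noisy-OR, P(fraud alert | causes) = 1 − (1−0.018)·∏(1−qᵢ) over the active causes.
Weight on genuine card theft=true, given the evidence: 0.125351 + 0.015157 = 0.140508
The normalizing constant is 0.982*0.674*0.679 + 0.57938*0.674*0.321 + 0.2455*0.326*0.679 + 0.144845*0.326*0.321 = 0.644258
Posterior = 0.140508 / 0.644258 ≈ 0.2181

Pr[genuine card theft | ¬fraud alert] ≈ 0.2181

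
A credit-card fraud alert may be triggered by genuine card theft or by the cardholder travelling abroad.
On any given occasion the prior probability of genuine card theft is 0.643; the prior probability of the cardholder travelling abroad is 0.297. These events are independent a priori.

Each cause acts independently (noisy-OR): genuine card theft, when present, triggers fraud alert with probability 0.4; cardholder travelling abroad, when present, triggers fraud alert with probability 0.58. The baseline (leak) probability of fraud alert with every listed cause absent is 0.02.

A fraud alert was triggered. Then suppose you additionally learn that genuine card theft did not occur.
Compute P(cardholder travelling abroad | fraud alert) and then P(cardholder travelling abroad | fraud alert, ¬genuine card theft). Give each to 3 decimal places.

Under noisy-OR, P(fraud alert | causes) = 1 − (1−0.02)·∏(1−qᵢ) over the active causes.
Numerator (weight on configurations with cardholder travelling abroad): 0.062387 + 0.143809 = 0.206196
Denominator P(fraud alert): 0.02×0.357×0.703 + 0.5884×0.357×0.297 + 0.412×0.643×0.703 + 0.75304×0.643×0.297 = 0.397451
Posterior = 0.206196 / 0.397451 ≈ 0.519

With the extra evidence:
For the numerator, keep only cardholder travelling abroad=true terms: 0.5884×0.297 = 0.174755
The normalizing constant is 0.02×0.703 + 0.5884×0.297 = 0.188815
Posterior = 0.174755 / 0.188815 ≈ 0.926
Ruling out genuine card theft raises the posterior on cardholder travelling abroad — the flip side of explaining away.

P(cardholder travelling abroad | fraud alert) ≈ 0.519; P(cardholder travelling abroad | fraud alert, ¬genuine card theft) ≈ 0.926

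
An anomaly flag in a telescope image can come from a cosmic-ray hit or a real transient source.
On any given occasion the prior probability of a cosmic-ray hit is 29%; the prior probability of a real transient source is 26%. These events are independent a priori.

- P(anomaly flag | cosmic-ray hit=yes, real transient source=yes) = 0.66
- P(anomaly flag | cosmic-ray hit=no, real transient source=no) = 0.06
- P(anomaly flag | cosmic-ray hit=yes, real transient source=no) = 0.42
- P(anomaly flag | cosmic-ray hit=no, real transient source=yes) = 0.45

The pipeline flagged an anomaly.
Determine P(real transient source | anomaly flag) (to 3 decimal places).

Enumerate the 4 (cosmic-ray hit, real transient source) configurations and weight by the priors:
  P(anomaly flag) = 0.06×0.71×0.74 + 0.45×0.71×0.26 + 0.42×0.29×0.74 + 0.66×0.29×0.26
        = 0.031524 + 0.083070 + 0.090132 + 0.049764 = 0.254490
The terms with real transient source present sum to 0.132834, so
  P(real transient source | anomaly flag) = 0.132834 / 0.254490 ≈ 0.522

P(real transient source | anomaly flag) ≈ 0.522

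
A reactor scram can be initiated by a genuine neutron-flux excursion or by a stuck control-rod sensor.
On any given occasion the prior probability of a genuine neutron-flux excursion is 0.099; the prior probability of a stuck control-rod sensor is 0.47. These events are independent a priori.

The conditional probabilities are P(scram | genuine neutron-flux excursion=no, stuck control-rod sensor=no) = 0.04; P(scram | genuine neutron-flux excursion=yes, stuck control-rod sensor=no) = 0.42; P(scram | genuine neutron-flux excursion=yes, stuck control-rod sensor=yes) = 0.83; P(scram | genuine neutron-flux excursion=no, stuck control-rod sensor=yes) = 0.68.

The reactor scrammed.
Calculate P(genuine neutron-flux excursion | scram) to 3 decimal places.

P(scram) = 0.04·0.901·0.53 + 0.68·0.901·0.47 + 0.42·0.099·0.53 + 0.83·0.099·0.47 = 0.019101 + 0.287960 + 0.022037 + 0.038620 = 0.367718
Of this, 0.060657 comes from 0.022037 + 0.038620 (the genuine neutron-flux excursion=true cases).
Hence the posterior is 0.060657/0.367718 ≈ 0.165.

P(genuine neutron-flux excursion | scram) ≈ 0.165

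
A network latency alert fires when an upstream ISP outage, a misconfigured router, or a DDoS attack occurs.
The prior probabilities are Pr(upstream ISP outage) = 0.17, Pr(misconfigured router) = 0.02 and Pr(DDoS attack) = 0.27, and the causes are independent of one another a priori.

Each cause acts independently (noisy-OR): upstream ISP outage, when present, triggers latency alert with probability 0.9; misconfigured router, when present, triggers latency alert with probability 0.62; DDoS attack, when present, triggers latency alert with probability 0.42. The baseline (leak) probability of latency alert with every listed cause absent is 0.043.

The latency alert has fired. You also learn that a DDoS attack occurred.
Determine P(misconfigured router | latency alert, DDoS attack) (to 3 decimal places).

P(misconfigured router | latency alert, DDoS attack) ≈ 0.031

Under noisy-OR, P(latency alert | causes) = 1 − (1−0.043)·∏(1−qᵢ) over the active causes.
Enumerate the 4 (upstream ISP outage, misconfigured router) configurations and weight by the priors:
  P(latency alert | DDoS attack) = 0.44494×0.83×0.98 + 0.789077×0.83×0.02 + 0.944494×0.17×0.98 + 0.978908×0.17×0.02
        = 0.361914 + 0.013099 + 0.157353 + 0.003328 = 0.535694
Keeping only the misconfigured router-present terms gives 0.016427, so
  P(misconfigured router | latency alert, DDoS attack) = 0.016427 / 0.535694 ≈ 0.031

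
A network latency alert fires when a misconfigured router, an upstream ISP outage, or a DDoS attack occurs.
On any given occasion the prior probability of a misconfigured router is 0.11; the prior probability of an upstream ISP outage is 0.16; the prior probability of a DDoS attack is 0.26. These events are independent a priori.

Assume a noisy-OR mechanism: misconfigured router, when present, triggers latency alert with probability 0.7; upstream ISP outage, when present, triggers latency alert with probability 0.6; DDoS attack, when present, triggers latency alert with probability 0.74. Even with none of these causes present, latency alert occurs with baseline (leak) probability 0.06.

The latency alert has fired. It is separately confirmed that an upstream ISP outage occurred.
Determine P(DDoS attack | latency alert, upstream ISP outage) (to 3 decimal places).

Under noisy-OR, P(latency alert | causes) = 1 − (1−0.06)·∏(1−qᵢ) over the active causes.
P(latency alert | upstream ISP outage) = 0.624·0.89·0.74 + 0.90224·0.89·0.26 + 0.8872·0.11·0.74 + 0.970672·0.11·0.26 = 0.410966 + 0.208778 + 0.072218 + 0.027761 = 0.719723
Restricting to configurations with DDoS attack present: 0.208778 + 0.027761 = 0.236539.
Hence the posterior is 0.236539/0.719723 ≈ 0.329.

P(DDoS attack | latency alert, upstream ISP outage) ≈ 0.329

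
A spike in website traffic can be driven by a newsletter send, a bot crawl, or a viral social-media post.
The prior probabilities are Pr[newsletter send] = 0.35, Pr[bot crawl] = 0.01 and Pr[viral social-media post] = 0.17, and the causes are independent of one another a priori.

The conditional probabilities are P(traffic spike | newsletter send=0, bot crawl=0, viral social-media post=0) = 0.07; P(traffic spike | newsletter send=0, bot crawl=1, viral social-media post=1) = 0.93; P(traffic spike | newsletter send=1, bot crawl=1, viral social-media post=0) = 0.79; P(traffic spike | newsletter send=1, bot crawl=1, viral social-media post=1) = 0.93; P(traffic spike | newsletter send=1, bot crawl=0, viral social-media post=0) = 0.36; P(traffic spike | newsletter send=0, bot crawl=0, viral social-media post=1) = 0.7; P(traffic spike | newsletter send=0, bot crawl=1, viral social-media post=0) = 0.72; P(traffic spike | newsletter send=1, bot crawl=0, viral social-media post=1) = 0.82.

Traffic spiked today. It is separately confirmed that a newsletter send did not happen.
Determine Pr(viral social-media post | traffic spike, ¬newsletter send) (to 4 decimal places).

Pr(viral social-media post | traffic spike, ¬newsletter send) ≈ 0.6528

P(traffic spike | ¬newsletter send) = 0.07·0.99·0.83 + 0.7·0.99·0.17 + 0.72·0.01·0.83 + 0.93·0.01·0.17 = 0.057519 + 0.117810 + 0.005976 + 0.001581 = 0.182886
Of this, 0.119391 comes from 0.117810 + 0.001581 (the viral social-media post=true cases).
Hence the posterior is 0.119391/0.182886 ≈ 0.6528.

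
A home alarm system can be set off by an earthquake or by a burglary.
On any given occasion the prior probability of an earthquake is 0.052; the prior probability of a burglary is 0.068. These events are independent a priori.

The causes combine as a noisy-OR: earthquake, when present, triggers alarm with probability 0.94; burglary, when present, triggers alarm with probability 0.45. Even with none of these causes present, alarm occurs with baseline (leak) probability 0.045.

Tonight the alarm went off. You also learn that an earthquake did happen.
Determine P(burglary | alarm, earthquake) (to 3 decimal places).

Under noisy-OR, P(alarm | causes) = 1 − (1−0.045)·∏(1−qᵢ) over the active causes.
Sum P(alarm|·) weighted by the priors over both values of burglary:
  P(alarm | earthquake) = 0.9427×0.932 + 0.968485×0.068
        = 0.878596 + 0.065857 = 0.944453
Keeping only the burglary-present terms gives 0.065857, so
  P(burglary | alarm, earthquake) = 0.065857 / 0.944453 ≈ 0.070

P(burglary | alarm, earthquake) ≈ 0.070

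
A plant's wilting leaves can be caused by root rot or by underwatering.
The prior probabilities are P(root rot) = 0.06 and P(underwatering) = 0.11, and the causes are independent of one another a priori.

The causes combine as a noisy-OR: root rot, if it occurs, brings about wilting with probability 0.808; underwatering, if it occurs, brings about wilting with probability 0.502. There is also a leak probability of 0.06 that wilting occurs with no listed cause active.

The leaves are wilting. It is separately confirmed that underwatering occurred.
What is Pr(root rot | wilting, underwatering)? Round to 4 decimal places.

Pr(root rot | wilting, underwatering) ≈ 0.0985

Under noisy-OR, P(wilting | causes) = 1 − (1−0.06)·∏(1−qᵢ) over the active causes.
Numerator (weight on configurations with root rot): 0.910121×0.06 = 0.054607
Normalizer over all consistent configurations: 0.53188×0.94 + 0.910121×0.06 = 0.554574
P(root rot | wilting, underwatering) = 0.054607/0.554574 ≈ 0.0985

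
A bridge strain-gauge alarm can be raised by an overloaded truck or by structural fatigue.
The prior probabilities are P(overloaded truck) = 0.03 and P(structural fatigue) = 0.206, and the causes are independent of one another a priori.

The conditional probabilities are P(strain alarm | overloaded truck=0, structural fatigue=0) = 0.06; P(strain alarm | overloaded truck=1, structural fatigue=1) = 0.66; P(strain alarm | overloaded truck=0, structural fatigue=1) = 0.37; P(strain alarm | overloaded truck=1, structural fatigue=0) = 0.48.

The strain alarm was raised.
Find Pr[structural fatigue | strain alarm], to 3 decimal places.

Pr[structural fatigue | strain alarm] ≈ 0.575

Sum P(strain alarm|·) weighted by the priors over the 4 (overloaded truck, structural fatigue) configurations:
  P(strain alarm) = 0.06·0.97·0.794 + 0.37·0.97·0.206 + 0.48·0.03·0.794 + 0.66·0.03·0.206
        = 0.046211 + 0.073933 + 0.011434 + 0.004079 = 0.135657
Keeping only the structural fatigue-present terms gives 0.078012, so
  P(structural fatigue | strain alarm) = 0.078012 / 0.135657 ≈ 0.575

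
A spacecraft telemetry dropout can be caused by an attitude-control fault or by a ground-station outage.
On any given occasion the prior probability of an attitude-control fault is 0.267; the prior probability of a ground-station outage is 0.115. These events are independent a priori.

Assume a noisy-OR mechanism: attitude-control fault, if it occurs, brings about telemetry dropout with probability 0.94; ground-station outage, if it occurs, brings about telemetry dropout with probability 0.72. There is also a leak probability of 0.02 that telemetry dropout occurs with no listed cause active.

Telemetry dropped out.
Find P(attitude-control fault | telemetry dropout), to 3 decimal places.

Under noisy-OR, P(telemetry dropout | causes) = 1 − (1−0.02)·∏(1−qᵢ) over the active causes.
P(telemetry dropout) = 0.02*0.733*0.885 + 0.7256*0.733*0.115 + 0.9412*0.267*0.885 + 0.983536*0.267*0.115 = 0.012974 + 0.061164 + 0.222401 + 0.030199 = 0.326738
Of this, 0.252600 comes from 0.222401 + 0.030199 (the attitude-control fault=true cases).
P(attitude-control fault | telemetry dropout) = 0.252600 / 0.326738 ≈ 0.773

P(attitude-control fault | telemetry dropout) ≈ 0.773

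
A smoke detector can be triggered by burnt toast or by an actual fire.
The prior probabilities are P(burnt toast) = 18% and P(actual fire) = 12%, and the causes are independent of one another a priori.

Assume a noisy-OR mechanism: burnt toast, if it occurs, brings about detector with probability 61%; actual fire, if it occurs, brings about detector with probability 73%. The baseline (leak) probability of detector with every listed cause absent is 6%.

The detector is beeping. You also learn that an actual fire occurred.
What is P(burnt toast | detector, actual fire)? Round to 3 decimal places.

Under noisy-OR, P(detector | causes) = 1 − (1−0.06)·∏(1−qᵢ) over the active causes.
For the numerator, keep only burnt toast=true terms: 0.901018*0.18 = 0.162183
Denominator P(detector | actual fire): 0.7462*0.82 + 0.901018*0.18 = 0.774067
P(burnt toast | detector, actual fire) = 0.162183/0.774067 ≈ 0.210

P(burnt toast | detector, actual fire) ≈ 0.210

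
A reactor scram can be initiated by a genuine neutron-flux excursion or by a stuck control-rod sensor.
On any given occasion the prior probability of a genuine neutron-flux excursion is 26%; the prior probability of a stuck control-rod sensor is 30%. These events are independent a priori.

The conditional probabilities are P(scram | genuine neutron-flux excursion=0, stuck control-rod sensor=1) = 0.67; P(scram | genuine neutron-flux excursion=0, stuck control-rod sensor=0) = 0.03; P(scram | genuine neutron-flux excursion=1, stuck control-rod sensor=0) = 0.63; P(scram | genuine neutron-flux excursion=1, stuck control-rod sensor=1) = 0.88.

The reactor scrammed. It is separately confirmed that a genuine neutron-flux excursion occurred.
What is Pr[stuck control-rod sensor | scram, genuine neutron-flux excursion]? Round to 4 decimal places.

Pr[stuck control-rod sensor | scram, genuine neutron-flux excursion] ≈ 0.3745

Enumerate both values of stuck control-rod sensor and weight by the priors:
  P(scram | genuine neutron-flux excursion) = 0.63·0.7 + 0.88·0.3
        = 0.441000 + 0.264000 = 0.705000
Keeping only the stuck control-rod sensor-present terms gives 0.264000, so
  P(stuck control-rod sensor | scram, genuine neutron-flux excursion) = 0.264000 / 0.705000 ≈ 0.3745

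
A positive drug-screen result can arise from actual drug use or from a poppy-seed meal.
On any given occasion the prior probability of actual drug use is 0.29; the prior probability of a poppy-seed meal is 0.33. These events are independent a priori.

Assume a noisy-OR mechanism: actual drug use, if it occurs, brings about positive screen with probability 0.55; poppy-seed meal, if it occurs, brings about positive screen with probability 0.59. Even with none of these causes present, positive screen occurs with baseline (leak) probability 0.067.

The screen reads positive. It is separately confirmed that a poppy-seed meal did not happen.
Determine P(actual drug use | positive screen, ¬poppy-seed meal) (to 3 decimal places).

P(actual drug use | positive screen, ¬poppy-seed meal) ≈ 0.780

Under noisy-OR, P(positive screen | causes) = 1 − (1−0.067)·∏(1−qᵢ) over the active causes.
Enumerate both values of actual drug use and weight by the priors:
  P(positive screen | ¬poppy-seed meal) = 0.067×0.71 + 0.58015×0.29
        = 0.047570 + 0.168244 = 0.215814
The terms with actual drug use present sum to 0.168244, so
  P(actual drug use | positive screen, ¬poppy-seed meal) = 0.168244 / 0.215814 ≈ 0.780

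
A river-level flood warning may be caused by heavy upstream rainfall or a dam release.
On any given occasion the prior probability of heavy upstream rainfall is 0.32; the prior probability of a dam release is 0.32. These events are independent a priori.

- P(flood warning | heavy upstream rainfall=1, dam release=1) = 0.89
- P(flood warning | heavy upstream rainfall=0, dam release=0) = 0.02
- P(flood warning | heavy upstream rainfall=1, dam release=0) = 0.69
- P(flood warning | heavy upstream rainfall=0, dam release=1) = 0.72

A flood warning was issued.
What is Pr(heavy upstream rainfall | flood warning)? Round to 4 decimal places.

P(flood warning) = 0.02*0.68*0.68 + 0.72*0.68*0.32 + 0.69*0.32*0.68 + 0.89*0.32*0.32 = 0.009248 + 0.156672 + 0.150144 + 0.091136 = 0.407200
Restricting to configurations with heavy upstream rainfall present: 0.150144 + 0.091136 = 0.241280.
Hence the posterior is 0.241280/0.407200 ≈ 0.5925.

Pr(heavy upstream rainfall | flood warning) ≈ 0.5925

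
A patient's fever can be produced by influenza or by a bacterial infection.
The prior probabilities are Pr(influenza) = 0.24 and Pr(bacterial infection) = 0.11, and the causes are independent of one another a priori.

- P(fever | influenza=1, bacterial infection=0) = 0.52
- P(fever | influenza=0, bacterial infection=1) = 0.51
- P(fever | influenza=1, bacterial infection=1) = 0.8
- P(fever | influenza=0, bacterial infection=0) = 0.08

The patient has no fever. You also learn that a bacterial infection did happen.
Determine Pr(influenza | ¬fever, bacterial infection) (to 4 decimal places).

Pr(influenza | ¬fever, bacterial infection) ≈ 0.1142

Numerator (weight on configurations with influenza): 0.2*0.24 = 0.048000
Normalizer over all consistent configurations: 0.49*0.76 + 0.2*0.24 = 0.420400
Posterior = 0.048000 / 0.420400 ≈ 0.1142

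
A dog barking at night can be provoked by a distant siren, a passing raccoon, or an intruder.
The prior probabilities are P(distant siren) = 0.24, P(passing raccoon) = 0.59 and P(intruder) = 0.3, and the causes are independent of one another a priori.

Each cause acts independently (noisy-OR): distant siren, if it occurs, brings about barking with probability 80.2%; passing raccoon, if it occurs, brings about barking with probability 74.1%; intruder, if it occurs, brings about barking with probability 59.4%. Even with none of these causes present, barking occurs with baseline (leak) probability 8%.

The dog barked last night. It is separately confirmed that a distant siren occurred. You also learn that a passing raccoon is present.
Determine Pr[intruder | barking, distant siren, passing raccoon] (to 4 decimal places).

Under noisy-OR, P(barking | causes) = 1 − (1−0.08)·∏(1−qᵢ) over the active causes.
Weight on intruder=true, given the evidence: 0.980845*0.3 = 0.294254
Denominator P(barking | distant siren, passing raccoon): 0.952821*0.7 + 0.980845*0.3 = 0.961229
Posterior = 0.294254 / 0.961229 ≈ 0.3061

Pr[intruder | barking, distant siren, passing raccoon] ≈ 0.3061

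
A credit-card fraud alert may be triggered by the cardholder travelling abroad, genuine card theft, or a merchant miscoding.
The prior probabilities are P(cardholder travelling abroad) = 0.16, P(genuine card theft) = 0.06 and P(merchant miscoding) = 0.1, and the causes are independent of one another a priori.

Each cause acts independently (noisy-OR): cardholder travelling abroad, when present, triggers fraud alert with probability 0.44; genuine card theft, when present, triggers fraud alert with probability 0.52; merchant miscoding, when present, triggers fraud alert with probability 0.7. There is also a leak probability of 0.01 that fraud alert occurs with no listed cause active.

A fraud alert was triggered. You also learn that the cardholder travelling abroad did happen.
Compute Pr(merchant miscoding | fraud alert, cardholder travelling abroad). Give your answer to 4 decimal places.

Under noisy-OR, P(fraud alert | causes) = 1 − (1−0.01)·∏(1−qᵢ) over the active causes.
For the numerator, keep only merchant miscoding=true terms: 0.078366 + 0.005521 = 0.083887
Denominator P(fraud alert | cardholder travelling abroad): 0.4456·0.94·0.9 + 0.83368·0.94·0.1 + 0.733888·0.06·0.9 + 0.920166·0.06·0.1 = 0.500495
Posterior = 0.083887 / 0.500495 ≈ 0.1676

Pr(merchant miscoding | fraud alert, cardholder travelling abroad) ≈ 0.1676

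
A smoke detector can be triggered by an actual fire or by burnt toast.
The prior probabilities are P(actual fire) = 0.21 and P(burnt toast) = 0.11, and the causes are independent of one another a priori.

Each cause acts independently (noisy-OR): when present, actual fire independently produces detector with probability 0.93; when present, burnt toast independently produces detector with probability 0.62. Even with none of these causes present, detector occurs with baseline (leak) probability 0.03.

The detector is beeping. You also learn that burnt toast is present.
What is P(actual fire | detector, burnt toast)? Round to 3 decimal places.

P(actual fire | detector, burnt toast) ≈ 0.291

Under noisy-OR, P(detector | causes) = 1 − (1−0.03)·∏(1−qᵢ) over the active causes.
For the numerator, keep only actual fire=true terms: 0.974198×0.21 = 0.204582
Normalizer over all consistent configurations: 0.6314×0.79 + 0.974198×0.21 = 0.703388
P(actual fire | detector, burnt toast) = 0.204582/0.703388 ≈ 0.291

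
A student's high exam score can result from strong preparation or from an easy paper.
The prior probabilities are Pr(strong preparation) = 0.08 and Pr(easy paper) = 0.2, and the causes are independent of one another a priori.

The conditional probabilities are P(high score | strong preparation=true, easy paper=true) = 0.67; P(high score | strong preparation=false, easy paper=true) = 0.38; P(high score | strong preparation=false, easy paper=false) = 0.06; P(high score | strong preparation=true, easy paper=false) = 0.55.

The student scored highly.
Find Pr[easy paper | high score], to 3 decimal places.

Pr[easy paper | high score] ≈ 0.504

Numerator (weight on configurations with easy paper): 0.069920 + 0.010720 = 0.080640
Normalizer over all consistent configurations: 0.06×0.92×0.8 + 0.38×0.92×0.2 + 0.55×0.08×0.8 + 0.67×0.08×0.2 = 0.160000
Posterior = 0.080640 / 0.160000 ≈ 0.504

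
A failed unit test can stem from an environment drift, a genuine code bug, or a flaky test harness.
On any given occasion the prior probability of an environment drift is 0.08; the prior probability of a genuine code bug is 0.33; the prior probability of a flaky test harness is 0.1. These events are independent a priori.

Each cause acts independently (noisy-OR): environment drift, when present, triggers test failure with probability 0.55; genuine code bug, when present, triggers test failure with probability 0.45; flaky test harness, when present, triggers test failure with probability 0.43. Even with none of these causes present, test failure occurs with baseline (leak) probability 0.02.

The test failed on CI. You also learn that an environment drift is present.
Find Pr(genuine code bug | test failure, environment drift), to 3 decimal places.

Under noisy-OR, P(test failure | causes) = 1 − (1−0.02)·∏(1−qᵢ) over the active causes.
By total probability over the 4 (genuine code bug, flaky test harness) configurations:
  P(test failure | environment drift) = 0.559*0.67*0.9 + 0.74863*0.67*0.1 + 0.75745*0.33*0.9 + 0.861746*0.33*0.1
        = 0.337077 + 0.050158 + 0.224963 + 0.028438 = 0.640636
Configurations with genuine code bug contribute 0.253401, so
  P(genuine code bug | test failure, environment drift) = 0.253401 / 0.640636 ≈ 0.396

Pr(genuine code bug | test failure, environment drift) ≈ 0.396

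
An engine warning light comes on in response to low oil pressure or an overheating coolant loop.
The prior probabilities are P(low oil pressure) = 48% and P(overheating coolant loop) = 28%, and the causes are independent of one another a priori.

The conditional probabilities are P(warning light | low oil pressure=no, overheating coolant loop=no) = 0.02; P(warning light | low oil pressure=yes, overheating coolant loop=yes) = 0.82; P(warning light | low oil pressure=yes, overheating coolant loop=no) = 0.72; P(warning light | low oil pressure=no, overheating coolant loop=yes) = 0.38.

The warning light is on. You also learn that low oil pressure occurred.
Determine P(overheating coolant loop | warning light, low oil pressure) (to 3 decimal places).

Weight on overheating coolant loop=true, given the evidence: 0.82*0.28 = 0.229600
The normalizing constant is 0.72*0.72 + 0.82*0.28 = 0.748000
Posterior = 0.229600 / 0.748000 ≈ 0.307

P(overheating coolant loop | warning light, low oil pressure) ≈ 0.307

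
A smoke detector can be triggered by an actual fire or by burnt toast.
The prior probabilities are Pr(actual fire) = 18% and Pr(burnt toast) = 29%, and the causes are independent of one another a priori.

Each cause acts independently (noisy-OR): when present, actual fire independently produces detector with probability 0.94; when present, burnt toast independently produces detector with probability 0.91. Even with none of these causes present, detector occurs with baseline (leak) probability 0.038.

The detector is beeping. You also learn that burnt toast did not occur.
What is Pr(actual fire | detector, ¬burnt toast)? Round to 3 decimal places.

Pr(actual fire | detector, ¬burnt toast) ≈ 0.845

Under noisy-OR, P(detector | causes) = 1 − (1−0.038)·∏(1−qᵢ) over the active causes.
Enumerate both values of actual fire and weight by the priors:
  P(detector | ¬burnt toast) = 0.038×0.82 + 0.94228×0.18
        = 0.031160 + 0.169610 = 0.200770
Keeping only the actual fire-present terms gives 0.169610, so
  P(actual fire | detector, ¬burnt toast) = 0.169610 / 0.200770 ≈ 0.845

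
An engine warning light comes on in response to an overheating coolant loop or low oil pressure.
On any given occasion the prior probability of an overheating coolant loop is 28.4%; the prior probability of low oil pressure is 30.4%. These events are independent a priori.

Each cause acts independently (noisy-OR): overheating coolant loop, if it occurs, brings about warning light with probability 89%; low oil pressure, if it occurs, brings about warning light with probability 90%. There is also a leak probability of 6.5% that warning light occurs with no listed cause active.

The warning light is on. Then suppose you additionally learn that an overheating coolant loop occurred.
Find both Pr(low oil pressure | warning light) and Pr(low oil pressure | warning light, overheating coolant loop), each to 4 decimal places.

Pr(low oil pressure | warning light) ≈ 0.5741; Pr(low oil pressure | warning light, overheating coolant loop) ≈ 0.3252

Under noisy-OR, P(warning light | causes) = 1 − (1−0.065)·∏(1−qᵢ) over the active causes.
Sum P(warning light|·) weighted by the priors over the 4 (overheating coolant loop, low oil pressure) configurations:
  P(warning light) = 0.065·0.716·0.696 + 0.9065·0.716·0.304 + 0.89715·0.284·0.696 + 0.989715·0.284·0.304
        = 0.032392 + 0.197312 + 0.177334 + 0.085448 = 0.492486
Keeping only the low oil pressure-present terms gives 0.282760, so
  P(low oil pressure | warning light) = 0.282760 / 0.492486 ≈ 0.5741

Now condition on the additional information:
Sum P(warning light|·) weighted by the priors over both values of low oil pressure:
  P(warning light | overheating coolant loop) = 0.89715·0.696 + 0.989715·0.304
        = 0.624416 + 0.300873 = 0.925289
The terms with low oil pressure present sum to 0.300873, so
  P(low oil pressure | warning light, overheating coolant loop) = 0.300873 / 0.925289 ≈ 0.3252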